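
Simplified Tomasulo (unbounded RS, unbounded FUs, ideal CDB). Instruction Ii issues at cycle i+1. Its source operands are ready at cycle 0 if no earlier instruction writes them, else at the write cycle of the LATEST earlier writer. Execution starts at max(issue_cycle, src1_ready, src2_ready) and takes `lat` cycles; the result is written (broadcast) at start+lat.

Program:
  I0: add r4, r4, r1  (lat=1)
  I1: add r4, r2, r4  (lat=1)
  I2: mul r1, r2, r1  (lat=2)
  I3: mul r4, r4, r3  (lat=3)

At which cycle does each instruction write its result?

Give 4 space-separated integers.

Answer: 2 3 5 7

Derivation:
I0 add r4: issue@1 deps=(None,None) exec_start@1 write@2
I1 add r4: issue@2 deps=(None,0) exec_start@2 write@3
I2 mul r1: issue@3 deps=(None,None) exec_start@3 write@5
I3 mul r4: issue@4 deps=(1,None) exec_start@4 write@7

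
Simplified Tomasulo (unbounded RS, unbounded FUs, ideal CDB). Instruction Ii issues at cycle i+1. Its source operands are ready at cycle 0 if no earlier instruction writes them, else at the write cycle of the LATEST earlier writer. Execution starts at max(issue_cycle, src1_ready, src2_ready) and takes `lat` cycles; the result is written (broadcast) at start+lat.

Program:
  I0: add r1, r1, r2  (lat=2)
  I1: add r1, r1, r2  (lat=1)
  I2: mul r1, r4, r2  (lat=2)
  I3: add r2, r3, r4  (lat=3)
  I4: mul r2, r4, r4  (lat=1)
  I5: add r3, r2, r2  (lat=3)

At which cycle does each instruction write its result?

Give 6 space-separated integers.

Answer: 3 4 5 7 6 9

Derivation:
I0 add r1: issue@1 deps=(None,None) exec_start@1 write@3
I1 add r1: issue@2 deps=(0,None) exec_start@3 write@4
I2 mul r1: issue@3 deps=(None,None) exec_start@3 write@5
I3 add r2: issue@4 deps=(None,None) exec_start@4 write@7
I4 mul r2: issue@5 deps=(None,None) exec_start@5 write@6
I5 add r3: issue@6 deps=(4,4) exec_start@6 write@9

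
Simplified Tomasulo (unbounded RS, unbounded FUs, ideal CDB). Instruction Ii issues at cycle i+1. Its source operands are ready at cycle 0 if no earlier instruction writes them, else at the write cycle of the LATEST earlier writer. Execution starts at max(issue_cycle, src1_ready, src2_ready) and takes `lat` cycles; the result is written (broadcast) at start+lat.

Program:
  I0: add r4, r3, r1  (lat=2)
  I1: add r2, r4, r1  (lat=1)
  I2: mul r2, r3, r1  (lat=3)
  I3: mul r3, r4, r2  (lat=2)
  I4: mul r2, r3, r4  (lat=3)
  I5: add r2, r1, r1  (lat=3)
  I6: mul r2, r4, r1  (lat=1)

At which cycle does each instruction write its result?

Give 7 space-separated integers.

I0 add r4: issue@1 deps=(None,None) exec_start@1 write@3
I1 add r2: issue@2 deps=(0,None) exec_start@3 write@4
I2 mul r2: issue@3 deps=(None,None) exec_start@3 write@6
I3 mul r3: issue@4 deps=(0,2) exec_start@6 write@8
I4 mul r2: issue@5 deps=(3,0) exec_start@8 write@11
I5 add r2: issue@6 deps=(None,None) exec_start@6 write@9
I6 mul r2: issue@7 deps=(0,None) exec_start@7 write@8

Answer: 3 4 6 8 11 9 8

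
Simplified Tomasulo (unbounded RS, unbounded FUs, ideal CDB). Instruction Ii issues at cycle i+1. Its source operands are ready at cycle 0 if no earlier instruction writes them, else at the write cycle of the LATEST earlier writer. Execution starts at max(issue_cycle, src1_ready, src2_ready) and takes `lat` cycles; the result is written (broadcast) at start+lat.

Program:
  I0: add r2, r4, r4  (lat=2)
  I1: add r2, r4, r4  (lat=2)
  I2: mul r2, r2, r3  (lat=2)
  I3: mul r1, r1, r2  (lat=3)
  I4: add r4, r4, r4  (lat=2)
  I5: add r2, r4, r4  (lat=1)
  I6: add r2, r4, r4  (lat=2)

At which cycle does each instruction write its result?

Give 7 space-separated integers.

I0 add r2: issue@1 deps=(None,None) exec_start@1 write@3
I1 add r2: issue@2 deps=(None,None) exec_start@2 write@4
I2 mul r2: issue@3 deps=(1,None) exec_start@4 write@6
I3 mul r1: issue@4 deps=(None,2) exec_start@6 write@9
I4 add r4: issue@5 deps=(None,None) exec_start@5 write@7
I5 add r2: issue@6 deps=(4,4) exec_start@7 write@8
I6 add r2: issue@7 deps=(4,4) exec_start@7 write@9

Answer: 3 4 6 9 7 8 9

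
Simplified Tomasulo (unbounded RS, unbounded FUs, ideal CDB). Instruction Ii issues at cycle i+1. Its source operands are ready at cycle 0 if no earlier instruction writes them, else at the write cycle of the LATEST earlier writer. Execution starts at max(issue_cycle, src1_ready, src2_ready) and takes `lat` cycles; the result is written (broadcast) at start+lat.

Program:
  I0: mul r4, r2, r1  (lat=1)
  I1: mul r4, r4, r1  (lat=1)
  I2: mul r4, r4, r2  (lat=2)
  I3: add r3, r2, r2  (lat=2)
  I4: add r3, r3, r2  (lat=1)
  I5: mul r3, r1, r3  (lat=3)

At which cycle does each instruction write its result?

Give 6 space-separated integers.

Answer: 2 3 5 6 7 10

Derivation:
I0 mul r4: issue@1 deps=(None,None) exec_start@1 write@2
I1 mul r4: issue@2 deps=(0,None) exec_start@2 write@3
I2 mul r4: issue@3 deps=(1,None) exec_start@3 write@5
I3 add r3: issue@4 deps=(None,None) exec_start@4 write@6
I4 add r3: issue@5 deps=(3,None) exec_start@6 write@7
I5 mul r3: issue@6 deps=(None,4) exec_start@7 write@10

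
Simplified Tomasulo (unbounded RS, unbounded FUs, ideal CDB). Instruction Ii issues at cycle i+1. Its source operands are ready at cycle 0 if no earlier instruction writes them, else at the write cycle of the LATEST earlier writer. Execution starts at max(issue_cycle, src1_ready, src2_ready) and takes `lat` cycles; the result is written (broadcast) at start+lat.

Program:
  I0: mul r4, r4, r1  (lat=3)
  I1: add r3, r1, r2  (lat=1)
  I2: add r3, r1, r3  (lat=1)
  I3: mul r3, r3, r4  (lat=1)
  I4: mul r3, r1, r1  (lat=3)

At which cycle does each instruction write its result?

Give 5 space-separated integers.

Answer: 4 3 4 5 8

Derivation:
I0 mul r4: issue@1 deps=(None,None) exec_start@1 write@4
I1 add r3: issue@2 deps=(None,None) exec_start@2 write@3
I2 add r3: issue@3 deps=(None,1) exec_start@3 write@4
I3 mul r3: issue@4 deps=(2,0) exec_start@4 write@5
I4 mul r3: issue@5 deps=(None,None) exec_start@5 write@8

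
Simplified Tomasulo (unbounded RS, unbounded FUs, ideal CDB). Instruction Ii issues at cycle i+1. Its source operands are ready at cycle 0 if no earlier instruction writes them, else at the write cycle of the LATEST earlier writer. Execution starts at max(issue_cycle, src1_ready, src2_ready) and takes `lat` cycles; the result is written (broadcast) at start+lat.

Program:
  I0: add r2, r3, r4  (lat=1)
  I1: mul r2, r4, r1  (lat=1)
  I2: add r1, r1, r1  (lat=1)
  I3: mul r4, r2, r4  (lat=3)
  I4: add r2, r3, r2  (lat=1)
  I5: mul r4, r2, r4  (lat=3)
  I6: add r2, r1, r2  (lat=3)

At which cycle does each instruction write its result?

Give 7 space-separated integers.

Answer: 2 3 4 7 6 10 10

Derivation:
I0 add r2: issue@1 deps=(None,None) exec_start@1 write@2
I1 mul r2: issue@2 deps=(None,None) exec_start@2 write@3
I2 add r1: issue@3 deps=(None,None) exec_start@3 write@4
I3 mul r4: issue@4 deps=(1,None) exec_start@4 write@7
I4 add r2: issue@5 deps=(None,1) exec_start@5 write@6
I5 mul r4: issue@6 deps=(4,3) exec_start@7 write@10
I6 add r2: issue@7 deps=(2,4) exec_start@7 write@10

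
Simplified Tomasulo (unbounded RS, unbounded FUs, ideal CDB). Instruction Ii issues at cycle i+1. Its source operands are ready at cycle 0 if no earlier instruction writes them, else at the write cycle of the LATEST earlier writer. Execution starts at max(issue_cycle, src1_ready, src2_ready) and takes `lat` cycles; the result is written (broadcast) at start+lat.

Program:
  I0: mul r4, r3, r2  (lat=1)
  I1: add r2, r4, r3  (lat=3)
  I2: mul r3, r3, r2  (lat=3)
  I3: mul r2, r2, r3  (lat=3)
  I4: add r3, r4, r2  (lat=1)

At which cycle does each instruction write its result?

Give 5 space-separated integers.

Answer: 2 5 8 11 12

Derivation:
I0 mul r4: issue@1 deps=(None,None) exec_start@1 write@2
I1 add r2: issue@2 deps=(0,None) exec_start@2 write@5
I2 mul r3: issue@3 deps=(None,1) exec_start@5 write@8
I3 mul r2: issue@4 deps=(1,2) exec_start@8 write@11
I4 add r3: issue@5 deps=(0,3) exec_start@11 write@12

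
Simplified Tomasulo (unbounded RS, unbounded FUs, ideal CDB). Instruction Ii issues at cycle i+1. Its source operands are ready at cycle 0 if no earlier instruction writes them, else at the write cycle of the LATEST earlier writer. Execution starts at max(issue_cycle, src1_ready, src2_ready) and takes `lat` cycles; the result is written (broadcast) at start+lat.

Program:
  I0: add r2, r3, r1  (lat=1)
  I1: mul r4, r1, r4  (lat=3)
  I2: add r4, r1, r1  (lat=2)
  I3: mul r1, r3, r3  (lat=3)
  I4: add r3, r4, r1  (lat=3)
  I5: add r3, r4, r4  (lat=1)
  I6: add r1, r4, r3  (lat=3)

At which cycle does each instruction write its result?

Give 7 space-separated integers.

I0 add r2: issue@1 deps=(None,None) exec_start@1 write@2
I1 mul r4: issue@2 deps=(None,None) exec_start@2 write@5
I2 add r4: issue@3 deps=(None,None) exec_start@3 write@5
I3 mul r1: issue@4 deps=(None,None) exec_start@4 write@7
I4 add r3: issue@5 deps=(2,3) exec_start@7 write@10
I5 add r3: issue@6 deps=(2,2) exec_start@6 write@7
I6 add r1: issue@7 deps=(2,5) exec_start@7 write@10

Answer: 2 5 5 7 10 7 10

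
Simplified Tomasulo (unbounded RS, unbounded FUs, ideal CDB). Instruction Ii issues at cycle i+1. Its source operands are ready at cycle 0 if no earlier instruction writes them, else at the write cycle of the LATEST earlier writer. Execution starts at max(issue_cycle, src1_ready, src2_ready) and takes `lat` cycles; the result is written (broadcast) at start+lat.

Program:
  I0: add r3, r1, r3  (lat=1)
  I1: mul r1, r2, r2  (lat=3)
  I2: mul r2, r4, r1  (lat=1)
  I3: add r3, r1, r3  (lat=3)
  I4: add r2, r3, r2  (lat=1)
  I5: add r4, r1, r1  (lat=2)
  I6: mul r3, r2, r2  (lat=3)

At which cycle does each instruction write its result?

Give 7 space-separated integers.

Answer: 2 5 6 8 9 8 12

Derivation:
I0 add r3: issue@1 deps=(None,None) exec_start@1 write@2
I1 mul r1: issue@2 deps=(None,None) exec_start@2 write@5
I2 mul r2: issue@3 deps=(None,1) exec_start@5 write@6
I3 add r3: issue@4 deps=(1,0) exec_start@5 write@8
I4 add r2: issue@5 deps=(3,2) exec_start@8 write@9
I5 add r4: issue@6 deps=(1,1) exec_start@6 write@8
I6 mul r3: issue@7 deps=(4,4) exec_start@9 write@12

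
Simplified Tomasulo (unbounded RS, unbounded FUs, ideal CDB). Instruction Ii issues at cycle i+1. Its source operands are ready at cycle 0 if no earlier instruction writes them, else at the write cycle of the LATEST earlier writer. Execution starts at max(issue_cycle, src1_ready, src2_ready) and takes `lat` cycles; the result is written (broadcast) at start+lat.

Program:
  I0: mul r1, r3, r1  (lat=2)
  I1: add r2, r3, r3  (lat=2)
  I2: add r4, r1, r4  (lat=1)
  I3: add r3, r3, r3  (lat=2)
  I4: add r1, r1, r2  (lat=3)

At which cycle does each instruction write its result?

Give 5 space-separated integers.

I0 mul r1: issue@1 deps=(None,None) exec_start@1 write@3
I1 add r2: issue@2 deps=(None,None) exec_start@2 write@4
I2 add r4: issue@3 deps=(0,None) exec_start@3 write@4
I3 add r3: issue@4 deps=(None,None) exec_start@4 write@6
I4 add r1: issue@5 deps=(0,1) exec_start@5 write@8

Answer: 3 4 4 6 8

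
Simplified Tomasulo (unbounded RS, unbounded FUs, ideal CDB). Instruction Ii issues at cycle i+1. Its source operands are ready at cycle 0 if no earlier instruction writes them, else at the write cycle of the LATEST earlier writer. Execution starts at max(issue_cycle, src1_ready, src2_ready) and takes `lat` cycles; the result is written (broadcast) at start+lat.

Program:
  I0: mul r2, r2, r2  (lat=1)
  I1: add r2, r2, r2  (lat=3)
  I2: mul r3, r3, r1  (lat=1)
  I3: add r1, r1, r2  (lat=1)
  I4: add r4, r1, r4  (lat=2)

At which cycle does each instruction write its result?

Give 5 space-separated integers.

Answer: 2 5 4 6 8

Derivation:
I0 mul r2: issue@1 deps=(None,None) exec_start@1 write@2
I1 add r2: issue@2 deps=(0,0) exec_start@2 write@5
I2 mul r3: issue@3 deps=(None,None) exec_start@3 write@4
I3 add r1: issue@4 deps=(None,1) exec_start@5 write@6
I4 add r4: issue@5 deps=(3,None) exec_start@6 write@8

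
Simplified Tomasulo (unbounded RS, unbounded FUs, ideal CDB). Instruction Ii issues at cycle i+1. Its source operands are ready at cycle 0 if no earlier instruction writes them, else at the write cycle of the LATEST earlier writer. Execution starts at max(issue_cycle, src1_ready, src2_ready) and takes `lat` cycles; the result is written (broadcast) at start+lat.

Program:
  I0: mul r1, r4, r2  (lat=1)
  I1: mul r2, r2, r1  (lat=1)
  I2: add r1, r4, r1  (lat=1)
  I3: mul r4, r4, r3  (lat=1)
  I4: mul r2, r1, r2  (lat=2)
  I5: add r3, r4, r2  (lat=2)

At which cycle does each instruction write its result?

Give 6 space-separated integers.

Answer: 2 3 4 5 7 9

Derivation:
I0 mul r1: issue@1 deps=(None,None) exec_start@1 write@2
I1 mul r2: issue@2 deps=(None,0) exec_start@2 write@3
I2 add r1: issue@3 deps=(None,0) exec_start@3 write@4
I3 mul r4: issue@4 deps=(None,None) exec_start@4 write@5
I4 mul r2: issue@5 deps=(2,1) exec_start@5 write@7
I5 add r3: issue@6 deps=(3,4) exec_start@7 write@9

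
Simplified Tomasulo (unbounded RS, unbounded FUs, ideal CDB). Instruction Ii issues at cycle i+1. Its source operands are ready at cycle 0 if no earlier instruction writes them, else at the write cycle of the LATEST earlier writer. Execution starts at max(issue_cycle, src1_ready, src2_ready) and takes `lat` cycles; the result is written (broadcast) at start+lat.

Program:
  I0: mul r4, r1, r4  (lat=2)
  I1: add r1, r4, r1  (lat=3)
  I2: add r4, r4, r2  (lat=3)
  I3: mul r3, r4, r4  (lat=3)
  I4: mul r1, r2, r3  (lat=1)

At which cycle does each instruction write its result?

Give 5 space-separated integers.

I0 mul r4: issue@1 deps=(None,None) exec_start@1 write@3
I1 add r1: issue@2 deps=(0,None) exec_start@3 write@6
I2 add r4: issue@3 deps=(0,None) exec_start@3 write@6
I3 mul r3: issue@4 deps=(2,2) exec_start@6 write@9
I4 mul r1: issue@5 deps=(None,3) exec_start@9 write@10

Answer: 3 6 6 9 10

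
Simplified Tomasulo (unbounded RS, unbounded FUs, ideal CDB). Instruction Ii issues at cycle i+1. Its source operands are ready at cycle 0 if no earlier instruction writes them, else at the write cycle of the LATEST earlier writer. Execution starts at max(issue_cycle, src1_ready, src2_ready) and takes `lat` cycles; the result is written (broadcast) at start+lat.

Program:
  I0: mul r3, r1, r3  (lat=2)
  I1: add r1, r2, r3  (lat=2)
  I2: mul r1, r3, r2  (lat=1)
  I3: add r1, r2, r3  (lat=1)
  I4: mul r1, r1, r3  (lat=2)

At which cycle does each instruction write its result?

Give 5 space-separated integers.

I0 mul r3: issue@1 deps=(None,None) exec_start@1 write@3
I1 add r1: issue@2 deps=(None,0) exec_start@3 write@5
I2 mul r1: issue@3 deps=(0,None) exec_start@3 write@4
I3 add r1: issue@4 deps=(None,0) exec_start@4 write@5
I4 mul r1: issue@5 deps=(3,0) exec_start@5 write@7

Answer: 3 5 4 5 7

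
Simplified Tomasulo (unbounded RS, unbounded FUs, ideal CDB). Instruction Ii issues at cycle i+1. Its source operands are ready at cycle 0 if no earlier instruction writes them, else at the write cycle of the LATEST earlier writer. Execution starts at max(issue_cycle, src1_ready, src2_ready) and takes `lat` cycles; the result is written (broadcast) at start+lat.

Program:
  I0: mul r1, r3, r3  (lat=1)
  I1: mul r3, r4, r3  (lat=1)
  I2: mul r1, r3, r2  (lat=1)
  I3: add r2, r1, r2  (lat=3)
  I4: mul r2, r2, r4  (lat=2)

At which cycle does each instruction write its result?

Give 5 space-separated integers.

Answer: 2 3 4 7 9

Derivation:
I0 mul r1: issue@1 deps=(None,None) exec_start@1 write@2
I1 mul r3: issue@2 deps=(None,None) exec_start@2 write@3
I2 mul r1: issue@3 deps=(1,None) exec_start@3 write@4
I3 add r2: issue@4 deps=(2,None) exec_start@4 write@7
I4 mul r2: issue@5 deps=(3,None) exec_start@7 write@9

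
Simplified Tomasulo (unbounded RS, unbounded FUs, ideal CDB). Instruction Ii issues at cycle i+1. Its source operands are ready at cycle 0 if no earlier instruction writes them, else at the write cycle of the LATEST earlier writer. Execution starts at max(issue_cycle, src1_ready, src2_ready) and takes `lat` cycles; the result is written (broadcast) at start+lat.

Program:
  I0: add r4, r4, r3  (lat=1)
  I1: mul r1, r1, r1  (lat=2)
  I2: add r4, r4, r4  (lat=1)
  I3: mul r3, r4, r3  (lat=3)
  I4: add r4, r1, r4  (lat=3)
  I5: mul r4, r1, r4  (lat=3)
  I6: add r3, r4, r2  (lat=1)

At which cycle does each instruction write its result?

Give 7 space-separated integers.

I0 add r4: issue@1 deps=(None,None) exec_start@1 write@2
I1 mul r1: issue@2 deps=(None,None) exec_start@2 write@4
I2 add r4: issue@3 deps=(0,0) exec_start@3 write@4
I3 mul r3: issue@4 deps=(2,None) exec_start@4 write@7
I4 add r4: issue@5 deps=(1,2) exec_start@5 write@8
I5 mul r4: issue@6 deps=(1,4) exec_start@8 write@11
I6 add r3: issue@7 deps=(5,None) exec_start@11 write@12

Answer: 2 4 4 7 8 11 12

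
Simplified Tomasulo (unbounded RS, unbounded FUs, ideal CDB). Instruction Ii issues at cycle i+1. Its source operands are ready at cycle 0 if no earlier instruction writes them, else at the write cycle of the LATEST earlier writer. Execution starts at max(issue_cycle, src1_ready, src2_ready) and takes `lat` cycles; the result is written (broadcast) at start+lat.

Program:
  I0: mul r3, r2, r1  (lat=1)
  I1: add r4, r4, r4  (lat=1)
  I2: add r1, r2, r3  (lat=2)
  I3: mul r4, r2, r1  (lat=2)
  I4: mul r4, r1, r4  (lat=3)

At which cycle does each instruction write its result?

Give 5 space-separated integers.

Answer: 2 3 5 7 10

Derivation:
I0 mul r3: issue@1 deps=(None,None) exec_start@1 write@2
I1 add r4: issue@2 deps=(None,None) exec_start@2 write@3
I2 add r1: issue@3 deps=(None,0) exec_start@3 write@5
I3 mul r4: issue@4 deps=(None,2) exec_start@5 write@7
I4 mul r4: issue@5 deps=(2,3) exec_start@7 write@10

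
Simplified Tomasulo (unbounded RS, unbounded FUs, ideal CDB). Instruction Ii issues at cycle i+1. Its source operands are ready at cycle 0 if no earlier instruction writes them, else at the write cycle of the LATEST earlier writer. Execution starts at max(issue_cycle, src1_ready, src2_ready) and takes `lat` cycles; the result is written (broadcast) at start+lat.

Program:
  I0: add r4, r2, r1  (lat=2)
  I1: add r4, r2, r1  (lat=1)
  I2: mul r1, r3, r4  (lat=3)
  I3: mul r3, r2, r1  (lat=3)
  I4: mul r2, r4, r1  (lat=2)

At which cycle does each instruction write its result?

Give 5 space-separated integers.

I0 add r4: issue@1 deps=(None,None) exec_start@1 write@3
I1 add r4: issue@2 deps=(None,None) exec_start@2 write@3
I2 mul r1: issue@3 deps=(None,1) exec_start@3 write@6
I3 mul r3: issue@4 deps=(None,2) exec_start@6 write@9
I4 mul r2: issue@5 deps=(1,2) exec_start@6 write@8

Answer: 3 3 6 9 8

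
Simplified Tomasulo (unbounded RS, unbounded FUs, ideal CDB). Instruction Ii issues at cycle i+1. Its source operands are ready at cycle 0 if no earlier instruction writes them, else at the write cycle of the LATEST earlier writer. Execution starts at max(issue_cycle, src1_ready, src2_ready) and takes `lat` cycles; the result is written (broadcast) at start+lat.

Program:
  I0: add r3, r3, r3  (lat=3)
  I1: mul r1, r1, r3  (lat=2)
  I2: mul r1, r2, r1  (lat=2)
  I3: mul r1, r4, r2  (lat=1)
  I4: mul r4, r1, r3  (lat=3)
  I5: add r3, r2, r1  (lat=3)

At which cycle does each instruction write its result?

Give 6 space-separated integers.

Answer: 4 6 8 5 8 9

Derivation:
I0 add r3: issue@1 deps=(None,None) exec_start@1 write@4
I1 mul r1: issue@2 deps=(None,0) exec_start@4 write@6
I2 mul r1: issue@3 deps=(None,1) exec_start@6 write@8
I3 mul r1: issue@4 deps=(None,None) exec_start@4 write@5
I4 mul r4: issue@5 deps=(3,0) exec_start@5 write@8
I5 add r3: issue@6 deps=(None,3) exec_start@6 write@9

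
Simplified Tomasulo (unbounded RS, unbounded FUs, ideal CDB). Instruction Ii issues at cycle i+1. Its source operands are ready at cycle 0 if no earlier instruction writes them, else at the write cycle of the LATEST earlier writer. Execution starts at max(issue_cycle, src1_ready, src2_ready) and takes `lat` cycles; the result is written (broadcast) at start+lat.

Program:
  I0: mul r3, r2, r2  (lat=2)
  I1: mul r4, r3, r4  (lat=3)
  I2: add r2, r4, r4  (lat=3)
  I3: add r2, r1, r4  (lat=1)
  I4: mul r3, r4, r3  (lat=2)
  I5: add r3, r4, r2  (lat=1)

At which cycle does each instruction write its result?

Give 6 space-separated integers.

I0 mul r3: issue@1 deps=(None,None) exec_start@1 write@3
I1 mul r4: issue@2 deps=(0,None) exec_start@3 write@6
I2 add r2: issue@3 deps=(1,1) exec_start@6 write@9
I3 add r2: issue@4 deps=(None,1) exec_start@6 write@7
I4 mul r3: issue@5 deps=(1,0) exec_start@6 write@8
I5 add r3: issue@6 deps=(1,3) exec_start@7 write@8

Answer: 3 6 9 7 8 8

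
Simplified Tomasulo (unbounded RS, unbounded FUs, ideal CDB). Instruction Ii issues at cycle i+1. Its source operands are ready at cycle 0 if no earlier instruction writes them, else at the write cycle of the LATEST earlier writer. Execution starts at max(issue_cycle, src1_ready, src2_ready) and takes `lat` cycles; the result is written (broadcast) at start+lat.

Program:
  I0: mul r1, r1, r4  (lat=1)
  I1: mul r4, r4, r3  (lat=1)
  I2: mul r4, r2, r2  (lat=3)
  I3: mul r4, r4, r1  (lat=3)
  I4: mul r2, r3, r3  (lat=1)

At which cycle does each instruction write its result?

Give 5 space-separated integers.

I0 mul r1: issue@1 deps=(None,None) exec_start@1 write@2
I1 mul r4: issue@2 deps=(None,None) exec_start@2 write@3
I2 mul r4: issue@3 deps=(None,None) exec_start@3 write@6
I3 mul r4: issue@4 deps=(2,0) exec_start@6 write@9
I4 mul r2: issue@5 deps=(None,None) exec_start@5 write@6

Answer: 2 3 6 9 6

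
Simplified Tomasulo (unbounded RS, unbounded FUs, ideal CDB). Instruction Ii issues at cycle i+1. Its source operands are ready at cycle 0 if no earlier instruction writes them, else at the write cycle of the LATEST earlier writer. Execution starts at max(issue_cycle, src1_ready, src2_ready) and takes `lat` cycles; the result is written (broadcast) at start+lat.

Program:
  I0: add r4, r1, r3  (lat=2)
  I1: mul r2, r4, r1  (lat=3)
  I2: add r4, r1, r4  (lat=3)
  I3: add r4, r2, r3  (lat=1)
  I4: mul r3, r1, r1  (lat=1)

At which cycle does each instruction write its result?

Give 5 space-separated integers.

Answer: 3 6 6 7 6

Derivation:
I0 add r4: issue@1 deps=(None,None) exec_start@1 write@3
I1 mul r2: issue@2 deps=(0,None) exec_start@3 write@6
I2 add r4: issue@3 deps=(None,0) exec_start@3 write@6
I3 add r4: issue@4 deps=(1,None) exec_start@6 write@7
I4 mul r3: issue@5 deps=(None,None) exec_start@5 write@6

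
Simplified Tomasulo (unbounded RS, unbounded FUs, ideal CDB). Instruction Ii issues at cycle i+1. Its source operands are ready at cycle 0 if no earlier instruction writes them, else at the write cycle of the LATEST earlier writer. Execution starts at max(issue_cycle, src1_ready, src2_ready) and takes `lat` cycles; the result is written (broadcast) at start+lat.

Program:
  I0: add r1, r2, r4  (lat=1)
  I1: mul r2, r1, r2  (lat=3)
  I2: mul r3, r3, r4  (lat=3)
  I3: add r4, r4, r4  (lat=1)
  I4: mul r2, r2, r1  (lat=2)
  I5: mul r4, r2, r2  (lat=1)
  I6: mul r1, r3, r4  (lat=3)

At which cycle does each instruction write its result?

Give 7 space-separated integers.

Answer: 2 5 6 5 7 8 11

Derivation:
I0 add r1: issue@1 deps=(None,None) exec_start@1 write@2
I1 mul r2: issue@2 deps=(0,None) exec_start@2 write@5
I2 mul r3: issue@3 deps=(None,None) exec_start@3 write@6
I3 add r4: issue@4 deps=(None,None) exec_start@4 write@5
I4 mul r2: issue@5 deps=(1,0) exec_start@5 write@7
I5 mul r4: issue@6 deps=(4,4) exec_start@7 write@8
I6 mul r1: issue@7 deps=(2,5) exec_start@8 write@11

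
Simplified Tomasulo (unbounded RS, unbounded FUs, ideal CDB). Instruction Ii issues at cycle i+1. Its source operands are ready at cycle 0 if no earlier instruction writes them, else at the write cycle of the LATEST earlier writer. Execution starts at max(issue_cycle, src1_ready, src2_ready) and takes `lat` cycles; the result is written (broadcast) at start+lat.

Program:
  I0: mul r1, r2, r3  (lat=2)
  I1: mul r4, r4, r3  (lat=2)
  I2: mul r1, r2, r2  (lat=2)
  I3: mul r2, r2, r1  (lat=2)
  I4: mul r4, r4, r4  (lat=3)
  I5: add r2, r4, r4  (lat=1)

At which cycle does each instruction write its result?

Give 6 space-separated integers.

I0 mul r1: issue@1 deps=(None,None) exec_start@1 write@3
I1 mul r4: issue@2 deps=(None,None) exec_start@2 write@4
I2 mul r1: issue@3 deps=(None,None) exec_start@3 write@5
I3 mul r2: issue@4 deps=(None,2) exec_start@5 write@7
I4 mul r4: issue@5 deps=(1,1) exec_start@5 write@8
I5 add r2: issue@6 deps=(4,4) exec_start@8 write@9

Answer: 3 4 5 7 8 9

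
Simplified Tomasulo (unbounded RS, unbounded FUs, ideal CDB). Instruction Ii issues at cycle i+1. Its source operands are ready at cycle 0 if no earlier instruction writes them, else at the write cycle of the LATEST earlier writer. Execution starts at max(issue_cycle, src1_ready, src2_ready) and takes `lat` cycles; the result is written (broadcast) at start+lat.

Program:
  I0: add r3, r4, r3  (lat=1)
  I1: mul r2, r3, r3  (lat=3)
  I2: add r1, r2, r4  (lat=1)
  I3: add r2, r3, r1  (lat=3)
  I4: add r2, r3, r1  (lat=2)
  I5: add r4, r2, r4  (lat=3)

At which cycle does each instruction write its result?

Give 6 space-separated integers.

Answer: 2 5 6 9 8 11

Derivation:
I0 add r3: issue@1 deps=(None,None) exec_start@1 write@2
I1 mul r2: issue@2 deps=(0,0) exec_start@2 write@5
I2 add r1: issue@3 deps=(1,None) exec_start@5 write@6
I3 add r2: issue@4 deps=(0,2) exec_start@6 write@9
I4 add r2: issue@5 deps=(0,2) exec_start@6 write@8
I5 add r4: issue@6 deps=(4,None) exec_start@8 write@11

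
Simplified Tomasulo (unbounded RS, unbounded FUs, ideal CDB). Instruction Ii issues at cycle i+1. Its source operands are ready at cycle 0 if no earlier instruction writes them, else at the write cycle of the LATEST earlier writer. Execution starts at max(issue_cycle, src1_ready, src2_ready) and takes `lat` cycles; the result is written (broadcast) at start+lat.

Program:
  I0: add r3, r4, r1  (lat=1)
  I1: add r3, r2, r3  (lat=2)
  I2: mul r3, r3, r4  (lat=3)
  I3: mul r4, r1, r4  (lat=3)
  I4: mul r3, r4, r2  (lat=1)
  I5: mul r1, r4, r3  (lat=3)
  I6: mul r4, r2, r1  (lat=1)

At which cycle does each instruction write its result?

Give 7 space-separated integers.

I0 add r3: issue@1 deps=(None,None) exec_start@1 write@2
I1 add r3: issue@2 deps=(None,0) exec_start@2 write@4
I2 mul r3: issue@3 deps=(1,None) exec_start@4 write@7
I3 mul r4: issue@4 deps=(None,None) exec_start@4 write@7
I4 mul r3: issue@5 deps=(3,None) exec_start@7 write@8
I5 mul r1: issue@6 deps=(3,4) exec_start@8 write@11
I6 mul r4: issue@7 deps=(None,5) exec_start@11 write@12

Answer: 2 4 7 7 8 11 12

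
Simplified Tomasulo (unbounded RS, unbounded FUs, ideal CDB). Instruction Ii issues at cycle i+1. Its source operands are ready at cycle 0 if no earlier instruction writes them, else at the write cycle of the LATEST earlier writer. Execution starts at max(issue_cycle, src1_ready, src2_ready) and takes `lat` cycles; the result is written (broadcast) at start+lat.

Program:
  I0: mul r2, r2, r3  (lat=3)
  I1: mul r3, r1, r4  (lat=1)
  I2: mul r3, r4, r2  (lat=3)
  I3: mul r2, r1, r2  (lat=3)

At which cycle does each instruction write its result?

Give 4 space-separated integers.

I0 mul r2: issue@1 deps=(None,None) exec_start@1 write@4
I1 mul r3: issue@2 deps=(None,None) exec_start@2 write@3
I2 mul r3: issue@3 deps=(None,0) exec_start@4 write@7
I3 mul r2: issue@4 deps=(None,0) exec_start@4 write@7

Answer: 4 3 7 7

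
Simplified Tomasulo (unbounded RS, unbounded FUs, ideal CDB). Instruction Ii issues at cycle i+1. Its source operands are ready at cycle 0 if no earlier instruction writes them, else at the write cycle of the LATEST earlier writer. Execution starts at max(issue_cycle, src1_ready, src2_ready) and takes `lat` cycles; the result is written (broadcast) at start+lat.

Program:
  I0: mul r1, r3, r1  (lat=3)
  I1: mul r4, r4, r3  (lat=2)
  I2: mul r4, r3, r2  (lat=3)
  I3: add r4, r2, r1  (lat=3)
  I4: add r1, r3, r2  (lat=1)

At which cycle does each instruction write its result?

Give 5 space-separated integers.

Answer: 4 4 6 7 6

Derivation:
I0 mul r1: issue@1 deps=(None,None) exec_start@1 write@4
I1 mul r4: issue@2 deps=(None,None) exec_start@2 write@4
I2 mul r4: issue@3 deps=(None,None) exec_start@3 write@6
I3 add r4: issue@4 deps=(None,0) exec_start@4 write@7
I4 add r1: issue@5 deps=(None,None) exec_start@5 write@6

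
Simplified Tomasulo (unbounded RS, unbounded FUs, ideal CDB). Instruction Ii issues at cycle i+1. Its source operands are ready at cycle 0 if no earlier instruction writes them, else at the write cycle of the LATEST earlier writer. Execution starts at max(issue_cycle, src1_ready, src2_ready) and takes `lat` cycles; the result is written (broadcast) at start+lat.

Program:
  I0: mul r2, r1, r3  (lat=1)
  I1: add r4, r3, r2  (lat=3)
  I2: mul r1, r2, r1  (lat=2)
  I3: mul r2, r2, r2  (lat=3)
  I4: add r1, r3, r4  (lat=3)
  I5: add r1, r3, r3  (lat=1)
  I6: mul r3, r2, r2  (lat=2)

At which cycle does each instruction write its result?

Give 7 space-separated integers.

Answer: 2 5 5 7 8 7 9

Derivation:
I0 mul r2: issue@1 deps=(None,None) exec_start@1 write@2
I1 add r4: issue@2 deps=(None,0) exec_start@2 write@5
I2 mul r1: issue@3 deps=(0,None) exec_start@3 write@5
I3 mul r2: issue@4 deps=(0,0) exec_start@4 write@7
I4 add r1: issue@5 deps=(None,1) exec_start@5 write@8
I5 add r1: issue@6 deps=(None,None) exec_start@6 write@7
I6 mul r3: issue@7 deps=(3,3) exec_start@7 write@9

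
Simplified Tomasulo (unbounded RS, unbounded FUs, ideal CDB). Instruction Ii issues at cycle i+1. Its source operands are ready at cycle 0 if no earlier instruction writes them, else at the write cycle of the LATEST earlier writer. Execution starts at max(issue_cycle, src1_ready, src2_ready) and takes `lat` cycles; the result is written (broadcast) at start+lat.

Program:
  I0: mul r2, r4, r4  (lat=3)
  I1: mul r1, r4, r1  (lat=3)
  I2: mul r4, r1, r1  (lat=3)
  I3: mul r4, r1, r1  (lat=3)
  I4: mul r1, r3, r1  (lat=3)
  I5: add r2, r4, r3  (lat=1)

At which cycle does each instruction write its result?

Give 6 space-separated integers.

I0 mul r2: issue@1 deps=(None,None) exec_start@1 write@4
I1 mul r1: issue@2 deps=(None,None) exec_start@2 write@5
I2 mul r4: issue@3 deps=(1,1) exec_start@5 write@8
I3 mul r4: issue@4 deps=(1,1) exec_start@5 write@8
I4 mul r1: issue@5 deps=(None,1) exec_start@5 write@8
I5 add r2: issue@6 deps=(3,None) exec_start@8 write@9

Answer: 4 5 8 8 8 9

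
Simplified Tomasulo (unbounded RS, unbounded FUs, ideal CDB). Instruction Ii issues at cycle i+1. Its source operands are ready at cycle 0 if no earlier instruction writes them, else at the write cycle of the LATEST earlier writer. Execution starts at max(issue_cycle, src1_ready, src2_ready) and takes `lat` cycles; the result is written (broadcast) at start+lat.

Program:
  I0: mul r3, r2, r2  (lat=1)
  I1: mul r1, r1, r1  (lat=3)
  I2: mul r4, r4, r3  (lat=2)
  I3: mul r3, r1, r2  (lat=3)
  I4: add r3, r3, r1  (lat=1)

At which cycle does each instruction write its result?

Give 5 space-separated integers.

Answer: 2 5 5 8 9

Derivation:
I0 mul r3: issue@1 deps=(None,None) exec_start@1 write@2
I1 mul r1: issue@2 deps=(None,None) exec_start@2 write@5
I2 mul r4: issue@3 deps=(None,0) exec_start@3 write@5
I3 mul r3: issue@4 deps=(1,None) exec_start@5 write@8
I4 add r3: issue@5 deps=(3,1) exec_start@8 write@9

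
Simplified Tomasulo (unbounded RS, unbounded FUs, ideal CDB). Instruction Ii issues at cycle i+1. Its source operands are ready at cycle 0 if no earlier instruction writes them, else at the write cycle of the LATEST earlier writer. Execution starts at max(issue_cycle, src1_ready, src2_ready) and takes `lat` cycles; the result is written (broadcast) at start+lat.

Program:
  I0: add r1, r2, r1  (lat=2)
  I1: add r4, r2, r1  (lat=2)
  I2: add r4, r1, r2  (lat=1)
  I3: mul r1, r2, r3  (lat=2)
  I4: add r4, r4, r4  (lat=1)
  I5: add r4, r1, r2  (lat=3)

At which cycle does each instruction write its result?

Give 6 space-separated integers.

I0 add r1: issue@1 deps=(None,None) exec_start@1 write@3
I1 add r4: issue@2 deps=(None,0) exec_start@3 write@5
I2 add r4: issue@3 deps=(0,None) exec_start@3 write@4
I3 mul r1: issue@4 deps=(None,None) exec_start@4 write@6
I4 add r4: issue@5 deps=(2,2) exec_start@5 write@6
I5 add r4: issue@6 deps=(3,None) exec_start@6 write@9

Answer: 3 5 4 6 6 9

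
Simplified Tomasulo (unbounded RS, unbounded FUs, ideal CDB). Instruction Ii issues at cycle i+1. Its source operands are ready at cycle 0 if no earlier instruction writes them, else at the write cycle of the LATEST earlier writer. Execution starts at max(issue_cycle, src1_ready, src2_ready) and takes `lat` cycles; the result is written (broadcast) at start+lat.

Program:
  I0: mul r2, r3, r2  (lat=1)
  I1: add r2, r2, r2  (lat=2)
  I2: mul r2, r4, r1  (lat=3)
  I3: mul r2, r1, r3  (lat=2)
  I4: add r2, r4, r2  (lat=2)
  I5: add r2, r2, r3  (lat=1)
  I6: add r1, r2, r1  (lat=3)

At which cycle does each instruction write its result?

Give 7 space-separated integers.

I0 mul r2: issue@1 deps=(None,None) exec_start@1 write@2
I1 add r2: issue@2 deps=(0,0) exec_start@2 write@4
I2 mul r2: issue@3 deps=(None,None) exec_start@3 write@6
I3 mul r2: issue@4 deps=(None,None) exec_start@4 write@6
I4 add r2: issue@5 deps=(None,3) exec_start@6 write@8
I5 add r2: issue@6 deps=(4,None) exec_start@8 write@9
I6 add r1: issue@7 deps=(5,None) exec_start@9 write@12

Answer: 2 4 6 6 8 9 12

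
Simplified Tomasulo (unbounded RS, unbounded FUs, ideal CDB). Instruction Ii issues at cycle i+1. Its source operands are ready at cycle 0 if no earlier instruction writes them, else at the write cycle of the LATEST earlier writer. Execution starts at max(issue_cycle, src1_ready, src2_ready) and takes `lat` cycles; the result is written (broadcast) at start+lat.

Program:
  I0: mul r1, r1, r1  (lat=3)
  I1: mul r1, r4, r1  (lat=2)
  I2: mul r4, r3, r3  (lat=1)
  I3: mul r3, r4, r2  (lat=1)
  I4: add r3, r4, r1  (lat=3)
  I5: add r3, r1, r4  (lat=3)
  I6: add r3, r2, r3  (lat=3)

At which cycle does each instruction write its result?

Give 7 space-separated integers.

I0 mul r1: issue@1 deps=(None,None) exec_start@1 write@4
I1 mul r1: issue@2 deps=(None,0) exec_start@4 write@6
I2 mul r4: issue@3 deps=(None,None) exec_start@3 write@4
I3 mul r3: issue@4 deps=(2,None) exec_start@4 write@5
I4 add r3: issue@5 deps=(2,1) exec_start@6 write@9
I5 add r3: issue@6 deps=(1,2) exec_start@6 write@9
I6 add r3: issue@7 deps=(None,5) exec_start@9 write@12

Answer: 4 6 4 5 9 9 12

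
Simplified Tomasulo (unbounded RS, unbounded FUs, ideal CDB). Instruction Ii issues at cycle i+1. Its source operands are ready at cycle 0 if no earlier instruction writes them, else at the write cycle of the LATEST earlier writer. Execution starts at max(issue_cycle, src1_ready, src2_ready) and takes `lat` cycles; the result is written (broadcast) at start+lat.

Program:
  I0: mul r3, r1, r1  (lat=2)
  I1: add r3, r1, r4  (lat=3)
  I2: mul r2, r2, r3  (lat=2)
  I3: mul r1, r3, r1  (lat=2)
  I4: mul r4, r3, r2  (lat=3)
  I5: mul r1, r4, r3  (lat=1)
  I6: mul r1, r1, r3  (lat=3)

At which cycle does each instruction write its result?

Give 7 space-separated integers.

Answer: 3 5 7 7 10 11 14

Derivation:
I0 mul r3: issue@1 deps=(None,None) exec_start@1 write@3
I1 add r3: issue@2 deps=(None,None) exec_start@2 write@5
I2 mul r2: issue@3 deps=(None,1) exec_start@5 write@7
I3 mul r1: issue@4 deps=(1,None) exec_start@5 write@7
I4 mul r4: issue@5 deps=(1,2) exec_start@7 write@10
I5 mul r1: issue@6 deps=(4,1) exec_start@10 write@11
I6 mul r1: issue@7 deps=(5,1) exec_start@11 write@14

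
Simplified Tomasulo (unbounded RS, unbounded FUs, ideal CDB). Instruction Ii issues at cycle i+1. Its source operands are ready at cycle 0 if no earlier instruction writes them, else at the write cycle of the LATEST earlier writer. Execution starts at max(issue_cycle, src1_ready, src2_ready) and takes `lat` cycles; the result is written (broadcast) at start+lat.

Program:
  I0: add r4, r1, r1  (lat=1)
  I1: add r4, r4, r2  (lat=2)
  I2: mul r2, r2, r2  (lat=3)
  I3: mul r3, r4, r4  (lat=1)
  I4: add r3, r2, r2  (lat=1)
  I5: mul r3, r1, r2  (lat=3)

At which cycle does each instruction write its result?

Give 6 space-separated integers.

Answer: 2 4 6 5 7 9

Derivation:
I0 add r4: issue@1 deps=(None,None) exec_start@1 write@2
I1 add r4: issue@2 deps=(0,None) exec_start@2 write@4
I2 mul r2: issue@3 deps=(None,None) exec_start@3 write@6
I3 mul r3: issue@4 deps=(1,1) exec_start@4 write@5
I4 add r3: issue@5 deps=(2,2) exec_start@6 write@7
I5 mul r3: issue@6 deps=(None,2) exec_start@6 write@9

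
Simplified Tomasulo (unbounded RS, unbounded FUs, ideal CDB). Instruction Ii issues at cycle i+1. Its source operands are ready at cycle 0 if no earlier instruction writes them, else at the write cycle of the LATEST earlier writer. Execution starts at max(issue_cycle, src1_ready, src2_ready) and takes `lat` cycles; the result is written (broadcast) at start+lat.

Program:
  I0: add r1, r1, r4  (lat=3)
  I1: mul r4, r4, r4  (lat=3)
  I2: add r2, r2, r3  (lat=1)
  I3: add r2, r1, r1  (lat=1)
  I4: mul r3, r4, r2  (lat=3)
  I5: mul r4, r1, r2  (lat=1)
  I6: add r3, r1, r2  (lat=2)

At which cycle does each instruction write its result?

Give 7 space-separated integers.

Answer: 4 5 4 5 8 7 9

Derivation:
I0 add r1: issue@1 deps=(None,None) exec_start@1 write@4
I1 mul r4: issue@2 deps=(None,None) exec_start@2 write@5
I2 add r2: issue@3 deps=(None,None) exec_start@3 write@4
I3 add r2: issue@4 deps=(0,0) exec_start@4 write@5
I4 mul r3: issue@5 deps=(1,3) exec_start@5 write@8
I5 mul r4: issue@6 deps=(0,3) exec_start@6 write@7
I6 add r3: issue@7 deps=(0,3) exec_start@7 write@9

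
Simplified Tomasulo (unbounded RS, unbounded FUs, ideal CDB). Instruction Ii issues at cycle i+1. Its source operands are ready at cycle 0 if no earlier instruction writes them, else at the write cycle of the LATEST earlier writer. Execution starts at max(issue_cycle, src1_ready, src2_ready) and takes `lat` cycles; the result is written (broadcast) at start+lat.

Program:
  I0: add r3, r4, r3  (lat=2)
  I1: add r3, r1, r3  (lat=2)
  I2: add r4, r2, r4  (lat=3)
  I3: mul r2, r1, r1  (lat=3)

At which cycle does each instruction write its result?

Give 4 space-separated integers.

I0 add r3: issue@1 deps=(None,None) exec_start@1 write@3
I1 add r3: issue@2 deps=(None,0) exec_start@3 write@5
I2 add r4: issue@3 deps=(None,None) exec_start@3 write@6
I3 mul r2: issue@4 deps=(None,None) exec_start@4 write@7

Answer: 3 5 6 7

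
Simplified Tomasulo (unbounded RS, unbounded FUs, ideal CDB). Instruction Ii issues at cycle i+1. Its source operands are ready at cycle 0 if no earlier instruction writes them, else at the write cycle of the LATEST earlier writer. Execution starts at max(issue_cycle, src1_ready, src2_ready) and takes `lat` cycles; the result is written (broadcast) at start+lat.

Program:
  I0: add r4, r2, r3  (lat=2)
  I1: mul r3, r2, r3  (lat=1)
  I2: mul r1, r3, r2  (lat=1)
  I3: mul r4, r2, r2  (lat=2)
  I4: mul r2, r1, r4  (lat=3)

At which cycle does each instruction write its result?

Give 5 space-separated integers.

I0 add r4: issue@1 deps=(None,None) exec_start@1 write@3
I1 mul r3: issue@2 deps=(None,None) exec_start@2 write@3
I2 mul r1: issue@3 deps=(1,None) exec_start@3 write@4
I3 mul r4: issue@4 deps=(None,None) exec_start@4 write@6
I4 mul r2: issue@5 deps=(2,3) exec_start@6 write@9

Answer: 3 3 4 6 9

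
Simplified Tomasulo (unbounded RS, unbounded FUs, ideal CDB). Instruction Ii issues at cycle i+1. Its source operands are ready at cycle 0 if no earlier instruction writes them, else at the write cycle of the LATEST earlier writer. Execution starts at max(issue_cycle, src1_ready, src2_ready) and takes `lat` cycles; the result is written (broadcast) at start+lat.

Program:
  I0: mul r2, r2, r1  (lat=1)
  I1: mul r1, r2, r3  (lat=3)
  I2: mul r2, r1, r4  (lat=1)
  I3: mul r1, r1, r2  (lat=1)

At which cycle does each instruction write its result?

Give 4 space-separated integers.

I0 mul r2: issue@1 deps=(None,None) exec_start@1 write@2
I1 mul r1: issue@2 deps=(0,None) exec_start@2 write@5
I2 mul r2: issue@3 deps=(1,None) exec_start@5 write@6
I3 mul r1: issue@4 deps=(1,2) exec_start@6 write@7

Answer: 2 5 6 7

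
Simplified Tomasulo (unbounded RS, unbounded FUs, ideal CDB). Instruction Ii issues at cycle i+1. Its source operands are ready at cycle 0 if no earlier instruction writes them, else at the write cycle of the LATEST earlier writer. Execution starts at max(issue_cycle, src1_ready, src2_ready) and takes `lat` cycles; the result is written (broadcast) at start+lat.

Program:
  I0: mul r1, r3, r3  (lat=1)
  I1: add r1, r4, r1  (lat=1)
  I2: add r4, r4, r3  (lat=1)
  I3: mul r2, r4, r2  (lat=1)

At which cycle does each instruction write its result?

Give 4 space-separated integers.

I0 mul r1: issue@1 deps=(None,None) exec_start@1 write@2
I1 add r1: issue@2 deps=(None,0) exec_start@2 write@3
I2 add r4: issue@3 deps=(None,None) exec_start@3 write@4
I3 mul r2: issue@4 deps=(2,None) exec_start@4 write@5

Answer: 2 3 4 5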